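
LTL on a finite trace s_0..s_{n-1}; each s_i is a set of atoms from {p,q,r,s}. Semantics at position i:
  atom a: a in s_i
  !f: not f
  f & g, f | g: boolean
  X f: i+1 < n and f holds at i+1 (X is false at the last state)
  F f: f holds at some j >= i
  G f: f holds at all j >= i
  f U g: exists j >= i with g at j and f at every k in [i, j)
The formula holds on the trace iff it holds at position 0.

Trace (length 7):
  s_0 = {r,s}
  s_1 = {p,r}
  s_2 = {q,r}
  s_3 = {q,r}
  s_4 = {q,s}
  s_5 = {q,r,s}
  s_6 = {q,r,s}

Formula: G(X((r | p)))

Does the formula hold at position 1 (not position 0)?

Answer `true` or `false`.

s_0={r,s}: G(X((r | p)))=False X((r | p))=True (r | p)=True r=True p=False
s_1={p,r}: G(X((r | p)))=False X((r | p))=True (r | p)=True r=True p=True
s_2={q,r}: G(X((r | p)))=False X((r | p))=True (r | p)=True r=True p=False
s_3={q,r}: G(X((r | p)))=False X((r | p))=False (r | p)=True r=True p=False
s_4={q,s}: G(X((r | p)))=False X((r | p))=True (r | p)=False r=False p=False
s_5={q,r,s}: G(X((r | p)))=False X((r | p))=True (r | p)=True r=True p=False
s_6={q,r,s}: G(X((r | p)))=False X((r | p))=False (r | p)=True r=True p=False
Evaluating at position 1: result = False

Answer: false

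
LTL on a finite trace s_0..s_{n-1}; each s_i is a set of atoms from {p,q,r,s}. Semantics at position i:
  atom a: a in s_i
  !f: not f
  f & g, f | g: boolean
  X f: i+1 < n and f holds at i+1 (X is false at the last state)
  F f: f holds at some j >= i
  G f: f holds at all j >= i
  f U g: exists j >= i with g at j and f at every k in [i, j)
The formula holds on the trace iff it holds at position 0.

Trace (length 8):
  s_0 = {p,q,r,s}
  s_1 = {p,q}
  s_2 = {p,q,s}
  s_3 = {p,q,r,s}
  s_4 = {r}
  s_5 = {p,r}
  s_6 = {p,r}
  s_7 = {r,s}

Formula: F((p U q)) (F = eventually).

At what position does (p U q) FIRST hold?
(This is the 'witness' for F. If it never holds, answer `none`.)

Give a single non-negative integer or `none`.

Answer: 0

Derivation:
s_0={p,q,r,s}: (p U q)=True p=True q=True
s_1={p,q}: (p U q)=True p=True q=True
s_2={p,q,s}: (p U q)=True p=True q=True
s_3={p,q,r,s}: (p U q)=True p=True q=True
s_4={r}: (p U q)=False p=False q=False
s_5={p,r}: (p U q)=False p=True q=False
s_6={p,r}: (p U q)=False p=True q=False
s_7={r,s}: (p U q)=False p=False q=False
F((p U q)) holds; first witness at position 0.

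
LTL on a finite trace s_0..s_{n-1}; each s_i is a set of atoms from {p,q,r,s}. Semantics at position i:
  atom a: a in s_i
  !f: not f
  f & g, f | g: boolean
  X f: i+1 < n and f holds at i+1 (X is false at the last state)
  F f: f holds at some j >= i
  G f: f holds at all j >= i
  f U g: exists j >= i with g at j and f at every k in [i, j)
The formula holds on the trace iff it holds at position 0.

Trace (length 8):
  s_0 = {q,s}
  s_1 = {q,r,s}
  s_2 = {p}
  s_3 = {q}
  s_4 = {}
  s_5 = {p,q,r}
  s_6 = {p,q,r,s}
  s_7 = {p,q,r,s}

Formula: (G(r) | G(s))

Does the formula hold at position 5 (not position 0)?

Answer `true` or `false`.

Answer: true

Derivation:
s_0={q,s}: (G(r) | G(s))=False G(r)=False r=False G(s)=False s=True
s_1={q,r,s}: (G(r) | G(s))=False G(r)=False r=True G(s)=False s=True
s_2={p}: (G(r) | G(s))=False G(r)=False r=False G(s)=False s=False
s_3={q}: (G(r) | G(s))=False G(r)=False r=False G(s)=False s=False
s_4={}: (G(r) | G(s))=False G(r)=False r=False G(s)=False s=False
s_5={p,q,r}: (G(r) | G(s))=True G(r)=True r=True G(s)=False s=False
s_6={p,q,r,s}: (G(r) | G(s))=True G(r)=True r=True G(s)=True s=True
s_7={p,q,r,s}: (G(r) | G(s))=True G(r)=True r=True G(s)=True s=True
Evaluating at position 5: result = True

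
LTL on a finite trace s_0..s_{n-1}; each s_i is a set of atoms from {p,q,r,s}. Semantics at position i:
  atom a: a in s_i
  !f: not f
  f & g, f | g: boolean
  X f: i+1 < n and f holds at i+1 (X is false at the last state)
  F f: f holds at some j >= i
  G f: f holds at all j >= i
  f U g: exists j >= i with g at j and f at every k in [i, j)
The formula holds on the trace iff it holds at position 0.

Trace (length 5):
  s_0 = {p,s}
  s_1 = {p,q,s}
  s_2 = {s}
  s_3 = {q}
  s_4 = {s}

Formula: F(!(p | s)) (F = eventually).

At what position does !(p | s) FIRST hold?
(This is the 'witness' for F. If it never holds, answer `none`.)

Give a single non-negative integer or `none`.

Answer: 3

Derivation:
s_0={p,s}: !(p | s)=False (p | s)=True p=True s=True
s_1={p,q,s}: !(p | s)=False (p | s)=True p=True s=True
s_2={s}: !(p | s)=False (p | s)=True p=False s=True
s_3={q}: !(p | s)=True (p | s)=False p=False s=False
s_4={s}: !(p | s)=False (p | s)=True p=False s=True
F(!(p | s)) holds; first witness at position 3.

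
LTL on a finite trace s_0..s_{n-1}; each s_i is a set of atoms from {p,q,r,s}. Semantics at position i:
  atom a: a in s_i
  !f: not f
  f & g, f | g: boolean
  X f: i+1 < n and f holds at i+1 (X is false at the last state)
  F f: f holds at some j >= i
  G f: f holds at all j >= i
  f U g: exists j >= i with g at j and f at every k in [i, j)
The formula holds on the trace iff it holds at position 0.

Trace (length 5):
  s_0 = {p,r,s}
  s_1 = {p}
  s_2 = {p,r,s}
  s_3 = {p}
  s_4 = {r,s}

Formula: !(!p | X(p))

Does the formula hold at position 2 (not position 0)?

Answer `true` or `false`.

s_0={p,r,s}: !(!p | X(p))=False (!p | X(p))=True !p=False p=True X(p)=True
s_1={p}: !(!p | X(p))=False (!p | X(p))=True !p=False p=True X(p)=True
s_2={p,r,s}: !(!p | X(p))=False (!p | X(p))=True !p=False p=True X(p)=True
s_3={p}: !(!p | X(p))=True (!p | X(p))=False !p=False p=True X(p)=False
s_4={r,s}: !(!p | X(p))=False (!p | X(p))=True !p=True p=False X(p)=False
Evaluating at position 2: result = False

Answer: false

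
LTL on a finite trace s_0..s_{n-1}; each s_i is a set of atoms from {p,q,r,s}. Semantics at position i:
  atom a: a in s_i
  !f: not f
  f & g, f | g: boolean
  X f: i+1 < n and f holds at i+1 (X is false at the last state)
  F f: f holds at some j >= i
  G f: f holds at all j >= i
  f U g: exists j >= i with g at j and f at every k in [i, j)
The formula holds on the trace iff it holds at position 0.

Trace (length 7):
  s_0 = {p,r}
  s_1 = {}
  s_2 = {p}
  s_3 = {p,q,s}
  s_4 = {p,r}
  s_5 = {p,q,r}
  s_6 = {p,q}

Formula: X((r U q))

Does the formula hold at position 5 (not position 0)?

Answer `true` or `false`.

Answer: true

Derivation:
s_0={p,r}: X((r U q))=False (r U q)=False r=True q=False
s_1={}: X((r U q))=False (r U q)=False r=False q=False
s_2={p}: X((r U q))=True (r U q)=False r=False q=False
s_3={p,q,s}: X((r U q))=True (r U q)=True r=False q=True
s_4={p,r}: X((r U q))=True (r U q)=True r=True q=False
s_5={p,q,r}: X((r U q))=True (r U q)=True r=True q=True
s_6={p,q}: X((r U q))=False (r U q)=True r=False q=True
Evaluating at position 5: result = True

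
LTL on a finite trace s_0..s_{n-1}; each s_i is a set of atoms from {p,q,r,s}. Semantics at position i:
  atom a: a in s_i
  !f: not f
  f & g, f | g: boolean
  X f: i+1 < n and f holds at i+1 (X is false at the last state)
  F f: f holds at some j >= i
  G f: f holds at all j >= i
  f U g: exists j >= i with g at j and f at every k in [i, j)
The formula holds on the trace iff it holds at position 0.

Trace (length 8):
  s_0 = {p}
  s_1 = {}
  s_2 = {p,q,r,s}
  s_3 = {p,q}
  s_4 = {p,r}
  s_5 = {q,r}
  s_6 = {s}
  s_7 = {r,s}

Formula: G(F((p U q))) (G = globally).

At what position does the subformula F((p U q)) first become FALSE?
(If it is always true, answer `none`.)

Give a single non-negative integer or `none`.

Answer: 6

Derivation:
s_0={p}: F((p U q))=True (p U q)=False p=True q=False
s_1={}: F((p U q))=True (p U q)=False p=False q=False
s_2={p,q,r,s}: F((p U q))=True (p U q)=True p=True q=True
s_3={p,q}: F((p U q))=True (p U q)=True p=True q=True
s_4={p,r}: F((p U q))=True (p U q)=True p=True q=False
s_5={q,r}: F((p U q))=True (p U q)=True p=False q=True
s_6={s}: F((p U q))=False (p U q)=False p=False q=False
s_7={r,s}: F((p U q))=False (p U q)=False p=False q=False
G(F((p U q))) holds globally = False
First violation at position 6.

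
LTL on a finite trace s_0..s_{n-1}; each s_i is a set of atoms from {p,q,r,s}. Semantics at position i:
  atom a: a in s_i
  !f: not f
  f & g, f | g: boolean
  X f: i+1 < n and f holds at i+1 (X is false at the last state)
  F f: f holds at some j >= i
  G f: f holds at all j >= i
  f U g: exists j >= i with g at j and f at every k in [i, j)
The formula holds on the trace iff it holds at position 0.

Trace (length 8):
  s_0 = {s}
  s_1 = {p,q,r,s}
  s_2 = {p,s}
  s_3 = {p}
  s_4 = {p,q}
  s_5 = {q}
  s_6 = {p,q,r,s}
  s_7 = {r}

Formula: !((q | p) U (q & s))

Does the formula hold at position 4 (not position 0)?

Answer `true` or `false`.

Answer: false

Derivation:
s_0={s}: !((q | p) U (q & s))=True ((q | p) U (q & s))=False (q | p)=False q=False p=False (q & s)=False s=True
s_1={p,q,r,s}: !((q | p) U (q & s))=False ((q | p) U (q & s))=True (q | p)=True q=True p=True (q & s)=True s=True
s_2={p,s}: !((q | p) U (q & s))=False ((q | p) U (q & s))=True (q | p)=True q=False p=True (q & s)=False s=True
s_3={p}: !((q | p) U (q & s))=False ((q | p) U (q & s))=True (q | p)=True q=False p=True (q & s)=False s=False
s_4={p,q}: !((q | p) U (q & s))=False ((q | p) U (q & s))=True (q | p)=True q=True p=True (q & s)=False s=False
s_5={q}: !((q | p) U (q & s))=False ((q | p) U (q & s))=True (q | p)=True q=True p=False (q & s)=False s=False
s_6={p,q,r,s}: !((q | p) U (q & s))=False ((q | p) U (q & s))=True (q | p)=True q=True p=True (q & s)=True s=True
s_7={r}: !((q | p) U (q & s))=True ((q | p) U (q & s))=False (q | p)=False q=False p=False (q & s)=False s=False
Evaluating at position 4: result = False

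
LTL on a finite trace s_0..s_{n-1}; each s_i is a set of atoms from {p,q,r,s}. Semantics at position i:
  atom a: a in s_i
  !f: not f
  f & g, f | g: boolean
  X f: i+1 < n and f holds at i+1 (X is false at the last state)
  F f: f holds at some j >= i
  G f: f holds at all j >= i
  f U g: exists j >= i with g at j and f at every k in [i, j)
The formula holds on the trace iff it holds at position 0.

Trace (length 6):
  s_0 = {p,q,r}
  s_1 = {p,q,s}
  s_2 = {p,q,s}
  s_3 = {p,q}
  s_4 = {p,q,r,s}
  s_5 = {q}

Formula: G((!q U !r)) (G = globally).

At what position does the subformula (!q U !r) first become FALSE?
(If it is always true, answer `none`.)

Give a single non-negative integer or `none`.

s_0={p,q,r}: (!q U !r)=False !q=False q=True !r=False r=True
s_1={p,q,s}: (!q U !r)=True !q=False q=True !r=True r=False
s_2={p,q,s}: (!q U !r)=True !q=False q=True !r=True r=False
s_3={p,q}: (!q U !r)=True !q=False q=True !r=True r=False
s_4={p,q,r,s}: (!q U !r)=False !q=False q=True !r=False r=True
s_5={q}: (!q U !r)=True !q=False q=True !r=True r=False
G((!q U !r)) holds globally = False
First violation at position 0.

Answer: 0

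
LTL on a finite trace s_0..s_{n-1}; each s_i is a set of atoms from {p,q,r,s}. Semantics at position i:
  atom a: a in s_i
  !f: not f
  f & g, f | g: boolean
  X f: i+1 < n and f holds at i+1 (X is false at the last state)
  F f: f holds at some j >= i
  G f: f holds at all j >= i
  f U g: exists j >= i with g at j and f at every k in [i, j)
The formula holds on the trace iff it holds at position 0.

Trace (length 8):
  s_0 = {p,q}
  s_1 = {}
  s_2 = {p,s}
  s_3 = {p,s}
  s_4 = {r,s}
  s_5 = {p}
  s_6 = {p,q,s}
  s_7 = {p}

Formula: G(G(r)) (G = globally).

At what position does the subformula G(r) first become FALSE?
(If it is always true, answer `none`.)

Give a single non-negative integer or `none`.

s_0={p,q}: G(r)=False r=False
s_1={}: G(r)=False r=False
s_2={p,s}: G(r)=False r=False
s_3={p,s}: G(r)=False r=False
s_4={r,s}: G(r)=False r=True
s_5={p}: G(r)=False r=False
s_6={p,q,s}: G(r)=False r=False
s_7={p}: G(r)=False r=False
G(G(r)) holds globally = False
First violation at position 0.

Answer: 0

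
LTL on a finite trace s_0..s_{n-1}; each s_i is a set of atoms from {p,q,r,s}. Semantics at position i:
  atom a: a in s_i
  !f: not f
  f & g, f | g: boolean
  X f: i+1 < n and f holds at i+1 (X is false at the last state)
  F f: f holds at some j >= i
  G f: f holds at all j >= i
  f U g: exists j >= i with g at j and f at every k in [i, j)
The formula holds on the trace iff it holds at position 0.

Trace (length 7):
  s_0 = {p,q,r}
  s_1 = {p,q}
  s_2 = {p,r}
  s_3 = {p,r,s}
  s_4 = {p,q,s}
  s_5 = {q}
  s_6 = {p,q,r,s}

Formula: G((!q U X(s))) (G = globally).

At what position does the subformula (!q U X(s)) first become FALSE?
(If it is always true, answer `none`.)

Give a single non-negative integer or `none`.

s_0={p,q,r}: (!q U X(s))=False !q=False q=True X(s)=False s=False
s_1={p,q}: (!q U X(s))=False !q=False q=True X(s)=False s=False
s_2={p,r}: (!q U X(s))=True !q=True q=False X(s)=True s=False
s_3={p,r,s}: (!q U X(s))=True !q=True q=False X(s)=True s=True
s_4={p,q,s}: (!q U X(s))=False !q=False q=True X(s)=False s=True
s_5={q}: (!q U X(s))=True !q=False q=True X(s)=True s=False
s_6={p,q,r,s}: (!q U X(s))=False !q=False q=True X(s)=False s=True
G((!q U X(s))) holds globally = False
First violation at position 0.

Answer: 0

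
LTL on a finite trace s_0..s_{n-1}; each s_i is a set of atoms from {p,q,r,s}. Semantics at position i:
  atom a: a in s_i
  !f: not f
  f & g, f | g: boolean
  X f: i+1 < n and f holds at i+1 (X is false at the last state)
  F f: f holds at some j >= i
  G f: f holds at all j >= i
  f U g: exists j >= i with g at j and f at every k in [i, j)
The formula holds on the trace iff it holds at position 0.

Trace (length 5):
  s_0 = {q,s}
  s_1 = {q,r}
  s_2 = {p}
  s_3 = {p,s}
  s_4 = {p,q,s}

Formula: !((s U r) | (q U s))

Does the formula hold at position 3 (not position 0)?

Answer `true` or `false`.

Answer: false

Derivation:
s_0={q,s}: !((s U r) | (q U s))=False ((s U r) | (q U s))=True (s U r)=True s=True r=False (q U s)=True q=True
s_1={q,r}: !((s U r) | (q U s))=False ((s U r) | (q U s))=True (s U r)=True s=False r=True (q U s)=False q=True
s_2={p}: !((s U r) | (q U s))=True ((s U r) | (q U s))=False (s U r)=False s=False r=False (q U s)=False q=False
s_3={p,s}: !((s U r) | (q U s))=False ((s U r) | (q U s))=True (s U r)=False s=True r=False (q U s)=True q=False
s_4={p,q,s}: !((s U r) | (q U s))=False ((s U r) | (q U s))=True (s U r)=False s=True r=False (q U s)=True q=True
Evaluating at position 3: result = False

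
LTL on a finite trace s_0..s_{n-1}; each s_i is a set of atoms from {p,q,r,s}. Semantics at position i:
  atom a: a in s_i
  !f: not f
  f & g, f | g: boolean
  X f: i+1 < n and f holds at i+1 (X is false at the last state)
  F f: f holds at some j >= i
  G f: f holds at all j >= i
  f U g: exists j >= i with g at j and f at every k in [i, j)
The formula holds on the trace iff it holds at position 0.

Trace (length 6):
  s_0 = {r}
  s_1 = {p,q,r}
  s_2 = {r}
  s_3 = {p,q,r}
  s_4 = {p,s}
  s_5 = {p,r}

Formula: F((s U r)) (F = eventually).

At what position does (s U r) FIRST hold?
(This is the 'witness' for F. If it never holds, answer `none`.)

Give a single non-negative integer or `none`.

s_0={r}: (s U r)=True s=False r=True
s_1={p,q,r}: (s U r)=True s=False r=True
s_2={r}: (s U r)=True s=False r=True
s_3={p,q,r}: (s U r)=True s=False r=True
s_4={p,s}: (s U r)=True s=True r=False
s_5={p,r}: (s U r)=True s=False r=True
F((s U r)) holds; first witness at position 0.

Answer: 0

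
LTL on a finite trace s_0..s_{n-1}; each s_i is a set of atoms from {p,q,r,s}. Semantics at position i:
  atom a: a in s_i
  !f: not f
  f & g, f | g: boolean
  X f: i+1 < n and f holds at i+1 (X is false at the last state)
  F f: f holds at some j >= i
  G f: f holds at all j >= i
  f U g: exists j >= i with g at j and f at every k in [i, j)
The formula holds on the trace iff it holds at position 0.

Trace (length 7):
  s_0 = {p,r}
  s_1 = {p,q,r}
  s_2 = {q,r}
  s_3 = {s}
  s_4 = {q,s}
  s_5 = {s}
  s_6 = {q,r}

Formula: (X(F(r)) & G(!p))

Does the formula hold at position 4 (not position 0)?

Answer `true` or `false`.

Answer: true

Derivation:
s_0={p,r}: (X(F(r)) & G(!p))=False X(F(r))=True F(r)=True r=True G(!p)=False !p=False p=True
s_1={p,q,r}: (X(F(r)) & G(!p))=False X(F(r))=True F(r)=True r=True G(!p)=False !p=False p=True
s_2={q,r}: (X(F(r)) & G(!p))=True X(F(r))=True F(r)=True r=True G(!p)=True !p=True p=False
s_3={s}: (X(F(r)) & G(!p))=True X(F(r))=True F(r)=True r=False G(!p)=True !p=True p=False
s_4={q,s}: (X(F(r)) & G(!p))=True X(F(r))=True F(r)=True r=False G(!p)=True !p=True p=False
s_5={s}: (X(F(r)) & G(!p))=True X(F(r))=True F(r)=True r=False G(!p)=True !p=True p=False
s_6={q,r}: (X(F(r)) & G(!p))=False X(F(r))=False F(r)=True r=True G(!p)=True !p=True p=False
Evaluating at position 4: result = True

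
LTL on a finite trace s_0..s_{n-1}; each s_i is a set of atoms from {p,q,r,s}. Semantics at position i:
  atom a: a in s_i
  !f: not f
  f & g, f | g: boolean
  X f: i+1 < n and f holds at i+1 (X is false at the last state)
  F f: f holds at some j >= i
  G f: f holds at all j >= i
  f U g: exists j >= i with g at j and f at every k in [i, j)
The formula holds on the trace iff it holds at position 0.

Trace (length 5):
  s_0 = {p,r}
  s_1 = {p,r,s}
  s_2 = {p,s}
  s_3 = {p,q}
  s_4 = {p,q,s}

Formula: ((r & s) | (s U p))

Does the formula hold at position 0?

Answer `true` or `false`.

s_0={p,r}: ((r & s) | (s U p))=True (r & s)=False r=True s=False (s U p)=True p=True
s_1={p,r,s}: ((r & s) | (s U p))=True (r & s)=True r=True s=True (s U p)=True p=True
s_2={p,s}: ((r & s) | (s U p))=True (r & s)=False r=False s=True (s U p)=True p=True
s_3={p,q}: ((r & s) | (s U p))=True (r & s)=False r=False s=False (s U p)=True p=True
s_4={p,q,s}: ((r & s) | (s U p))=True (r & s)=False r=False s=True (s U p)=True p=True

Answer: true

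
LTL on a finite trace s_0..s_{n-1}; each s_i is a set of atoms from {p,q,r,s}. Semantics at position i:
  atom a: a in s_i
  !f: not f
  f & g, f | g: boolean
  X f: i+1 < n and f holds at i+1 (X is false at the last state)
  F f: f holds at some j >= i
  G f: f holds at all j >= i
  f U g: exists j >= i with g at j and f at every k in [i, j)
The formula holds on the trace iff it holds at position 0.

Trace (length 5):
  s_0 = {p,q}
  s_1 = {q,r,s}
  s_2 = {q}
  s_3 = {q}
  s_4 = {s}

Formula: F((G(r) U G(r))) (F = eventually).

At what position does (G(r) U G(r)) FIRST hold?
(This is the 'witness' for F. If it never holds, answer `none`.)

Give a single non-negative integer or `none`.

Answer: none

Derivation:
s_0={p,q}: (G(r) U G(r))=False G(r)=False r=False
s_1={q,r,s}: (G(r) U G(r))=False G(r)=False r=True
s_2={q}: (G(r) U G(r))=False G(r)=False r=False
s_3={q}: (G(r) U G(r))=False G(r)=False r=False
s_4={s}: (G(r) U G(r))=False G(r)=False r=False
F((G(r) U G(r))) does not hold (no witness exists).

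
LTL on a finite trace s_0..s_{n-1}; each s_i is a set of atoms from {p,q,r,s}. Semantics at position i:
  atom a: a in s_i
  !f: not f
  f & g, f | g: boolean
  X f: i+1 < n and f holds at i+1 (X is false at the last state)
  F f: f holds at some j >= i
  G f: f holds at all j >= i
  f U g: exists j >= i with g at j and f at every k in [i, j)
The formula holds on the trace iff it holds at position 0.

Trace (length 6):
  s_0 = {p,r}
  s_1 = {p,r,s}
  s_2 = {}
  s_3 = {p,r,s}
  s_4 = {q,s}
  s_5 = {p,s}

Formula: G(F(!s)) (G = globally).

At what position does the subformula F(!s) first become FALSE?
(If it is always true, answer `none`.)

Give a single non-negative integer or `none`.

s_0={p,r}: F(!s)=True !s=True s=False
s_1={p,r,s}: F(!s)=True !s=False s=True
s_2={}: F(!s)=True !s=True s=False
s_3={p,r,s}: F(!s)=False !s=False s=True
s_4={q,s}: F(!s)=False !s=False s=True
s_5={p,s}: F(!s)=False !s=False s=True
G(F(!s)) holds globally = False
First violation at position 3.

Answer: 3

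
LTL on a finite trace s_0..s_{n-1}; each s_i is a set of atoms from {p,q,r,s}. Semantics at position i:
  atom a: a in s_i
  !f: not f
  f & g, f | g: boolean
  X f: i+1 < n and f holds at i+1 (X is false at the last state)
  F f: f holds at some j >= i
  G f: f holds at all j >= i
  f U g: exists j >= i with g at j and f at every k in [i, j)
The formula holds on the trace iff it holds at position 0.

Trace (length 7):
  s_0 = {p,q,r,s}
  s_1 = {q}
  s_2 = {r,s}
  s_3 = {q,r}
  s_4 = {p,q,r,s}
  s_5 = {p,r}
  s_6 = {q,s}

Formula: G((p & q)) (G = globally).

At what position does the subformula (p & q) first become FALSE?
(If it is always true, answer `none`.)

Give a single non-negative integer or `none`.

s_0={p,q,r,s}: (p & q)=True p=True q=True
s_1={q}: (p & q)=False p=False q=True
s_2={r,s}: (p & q)=False p=False q=False
s_3={q,r}: (p & q)=False p=False q=True
s_4={p,q,r,s}: (p & q)=True p=True q=True
s_5={p,r}: (p & q)=False p=True q=False
s_6={q,s}: (p & q)=False p=False q=True
G((p & q)) holds globally = False
First violation at position 1.

Answer: 1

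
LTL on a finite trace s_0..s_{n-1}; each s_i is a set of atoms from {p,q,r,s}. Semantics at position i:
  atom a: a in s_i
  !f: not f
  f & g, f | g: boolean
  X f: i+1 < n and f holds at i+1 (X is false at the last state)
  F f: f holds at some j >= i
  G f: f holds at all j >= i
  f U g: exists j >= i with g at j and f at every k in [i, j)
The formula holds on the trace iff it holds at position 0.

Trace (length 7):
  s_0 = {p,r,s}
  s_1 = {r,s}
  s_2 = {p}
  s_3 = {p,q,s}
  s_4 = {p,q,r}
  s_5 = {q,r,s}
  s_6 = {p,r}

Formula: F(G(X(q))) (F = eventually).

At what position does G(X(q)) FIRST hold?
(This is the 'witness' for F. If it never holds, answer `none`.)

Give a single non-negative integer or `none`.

s_0={p,r,s}: G(X(q))=False X(q)=False q=False
s_1={r,s}: G(X(q))=False X(q)=False q=False
s_2={p}: G(X(q))=False X(q)=True q=False
s_3={p,q,s}: G(X(q))=False X(q)=True q=True
s_4={p,q,r}: G(X(q))=False X(q)=True q=True
s_5={q,r,s}: G(X(q))=False X(q)=False q=True
s_6={p,r}: G(X(q))=False X(q)=False q=False
F(G(X(q))) does not hold (no witness exists).

Answer: none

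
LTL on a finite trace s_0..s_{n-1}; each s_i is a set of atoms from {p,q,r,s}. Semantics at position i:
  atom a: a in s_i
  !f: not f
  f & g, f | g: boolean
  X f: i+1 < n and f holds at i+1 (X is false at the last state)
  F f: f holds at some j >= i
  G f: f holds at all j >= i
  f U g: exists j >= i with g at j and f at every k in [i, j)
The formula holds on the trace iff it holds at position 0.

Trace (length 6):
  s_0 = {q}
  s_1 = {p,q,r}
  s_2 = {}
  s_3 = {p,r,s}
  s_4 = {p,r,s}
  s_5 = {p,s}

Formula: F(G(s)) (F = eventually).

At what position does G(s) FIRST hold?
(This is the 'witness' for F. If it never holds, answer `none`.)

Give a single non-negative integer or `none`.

Answer: 3

Derivation:
s_0={q}: G(s)=False s=False
s_1={p,q,r}: G(s)=False s=False
s_2={}: G(s)=False s=False
s_3={p,r,s}: G(s)=True s=True
s_4={p,r,s}: G(s)=True s=True
s_5={p,s}: G(s)=True s=True
F(G(s)) holds; first witness at position 3.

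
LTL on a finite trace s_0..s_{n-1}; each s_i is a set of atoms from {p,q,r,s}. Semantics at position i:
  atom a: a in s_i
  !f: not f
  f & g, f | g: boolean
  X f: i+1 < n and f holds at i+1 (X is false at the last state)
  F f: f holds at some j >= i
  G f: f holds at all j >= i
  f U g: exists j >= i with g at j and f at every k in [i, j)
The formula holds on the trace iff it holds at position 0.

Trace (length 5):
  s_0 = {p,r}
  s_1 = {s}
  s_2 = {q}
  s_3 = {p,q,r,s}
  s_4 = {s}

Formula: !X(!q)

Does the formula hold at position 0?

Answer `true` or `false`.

s_0={p,r}: !X(!q)=False X(!q)=True !q=True q=False
s_1={s}: !X(!q)=True X(!q)=False !q=True q=False
s_2={q}: !X(!q)=True X(!q)=False !q=False q=True
s_3={p,q,r,s}: !X(!q)=False X(!q)=True !q=False q=True
s_4={s}: !X(!q)=True X(!q)=False !q=True q=False

Answer: false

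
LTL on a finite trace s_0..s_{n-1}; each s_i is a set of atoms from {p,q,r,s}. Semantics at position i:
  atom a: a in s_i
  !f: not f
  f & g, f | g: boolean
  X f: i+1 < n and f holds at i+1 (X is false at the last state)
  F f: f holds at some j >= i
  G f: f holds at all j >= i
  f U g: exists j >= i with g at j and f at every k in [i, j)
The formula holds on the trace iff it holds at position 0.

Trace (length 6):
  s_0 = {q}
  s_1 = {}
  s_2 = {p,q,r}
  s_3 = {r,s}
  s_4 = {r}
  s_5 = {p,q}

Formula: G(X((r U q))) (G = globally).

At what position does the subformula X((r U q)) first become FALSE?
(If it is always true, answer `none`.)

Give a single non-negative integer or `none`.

Answer: 0

Derivation:
s_0={q}: X((r U q))=False (r U q)=True r=False q=True
s_1={}: X((r U q))=True (r U q)=False r=False q=False
s_2={p,q,r}: X((r U q))=True (r U q)=True r=True q=True
s_3={r,s}: X((r U q))=True (r U q)=True r=True q=False
s_4={r}: X((r U q))=True (r U q)=True r=True q=False
s_5={p,q}: X((r U q))=False (r U q)=True r=False q=True
G(X((r U q))) holds globally = False
First violation at position 0.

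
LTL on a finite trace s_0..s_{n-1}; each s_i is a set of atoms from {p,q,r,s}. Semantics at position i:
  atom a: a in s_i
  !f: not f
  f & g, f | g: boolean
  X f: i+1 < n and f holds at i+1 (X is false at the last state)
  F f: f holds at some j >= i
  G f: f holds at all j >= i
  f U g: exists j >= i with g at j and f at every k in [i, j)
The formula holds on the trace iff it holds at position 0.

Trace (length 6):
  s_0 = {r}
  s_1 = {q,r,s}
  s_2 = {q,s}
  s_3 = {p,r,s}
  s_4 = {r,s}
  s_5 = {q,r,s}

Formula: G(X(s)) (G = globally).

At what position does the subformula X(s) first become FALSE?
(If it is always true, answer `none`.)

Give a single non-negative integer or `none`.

s_0={r}: X(s)=True s=False
s_1={q,r,s}: X(s)=True s=True
s_2={q,s}: X(s)=True s=True
s_3={p,r,s}: X(s)=True s=True
s_4={r,s}: X(s)=True s=True
s_5={q,r,s}: X(s)=False s=True
G(X(s)) holds globally = False
First violation at position 5.

Answer: 5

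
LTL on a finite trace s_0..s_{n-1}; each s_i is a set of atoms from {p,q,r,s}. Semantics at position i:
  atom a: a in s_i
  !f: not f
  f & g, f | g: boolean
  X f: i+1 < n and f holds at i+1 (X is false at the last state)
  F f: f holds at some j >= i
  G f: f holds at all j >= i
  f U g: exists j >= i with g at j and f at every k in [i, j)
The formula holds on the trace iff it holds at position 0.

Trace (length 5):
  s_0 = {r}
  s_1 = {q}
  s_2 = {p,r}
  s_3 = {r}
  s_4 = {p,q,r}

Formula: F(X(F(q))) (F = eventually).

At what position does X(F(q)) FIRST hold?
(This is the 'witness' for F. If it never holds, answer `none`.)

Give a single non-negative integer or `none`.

Answer: 0

Derivation:
s_0={r}: X(F(q))=True F(q)=True q=False
s_1={q}: X(F(q))=True F(q)=True q=True
s_2={p,r}: X(F(q))=True F(q)=True q=False
s_3={r}: X(F(q))=True F(q)=True q=False
s_4={p,q,r}: X(F(q))=False F(q)=True q=True
F(X(F(q))) holds; first witness at position 0.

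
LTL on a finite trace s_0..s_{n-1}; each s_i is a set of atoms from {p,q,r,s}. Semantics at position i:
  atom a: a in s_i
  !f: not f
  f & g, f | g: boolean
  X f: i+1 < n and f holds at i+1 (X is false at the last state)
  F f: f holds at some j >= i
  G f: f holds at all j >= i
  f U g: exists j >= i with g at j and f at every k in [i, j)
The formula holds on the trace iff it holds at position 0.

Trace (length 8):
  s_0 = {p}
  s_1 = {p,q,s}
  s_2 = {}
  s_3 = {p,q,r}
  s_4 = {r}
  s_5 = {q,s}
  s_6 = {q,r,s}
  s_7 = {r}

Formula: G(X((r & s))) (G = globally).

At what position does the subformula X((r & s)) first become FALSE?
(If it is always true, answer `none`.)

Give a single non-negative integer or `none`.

s_0={p}: X((r & s))=False (r & s)=False r=False s=False
s_1={p,q,s}: X((r & s))=False (r & s)=False r=False s=True
s_2={}: X((r & s))=False (r & s)=False r=False s=False
s_3={p,q,r}: X((r & s))=False (r & s)=False r=True s=False
s_4={r}: X((r & s))=False (r & s)=False r=True s=False
s_5={q,s}: X((r & s))=True (r & s)=False r=False s=True
s_6={q,r,s}: X((r & s))=False (r & s)=True r=True s=True
s_7={r}: X((r & s))=False (r & s)=False r=True s=False
G(X((r & s))) holds globally = False
First violation at position 0.

Answer: 0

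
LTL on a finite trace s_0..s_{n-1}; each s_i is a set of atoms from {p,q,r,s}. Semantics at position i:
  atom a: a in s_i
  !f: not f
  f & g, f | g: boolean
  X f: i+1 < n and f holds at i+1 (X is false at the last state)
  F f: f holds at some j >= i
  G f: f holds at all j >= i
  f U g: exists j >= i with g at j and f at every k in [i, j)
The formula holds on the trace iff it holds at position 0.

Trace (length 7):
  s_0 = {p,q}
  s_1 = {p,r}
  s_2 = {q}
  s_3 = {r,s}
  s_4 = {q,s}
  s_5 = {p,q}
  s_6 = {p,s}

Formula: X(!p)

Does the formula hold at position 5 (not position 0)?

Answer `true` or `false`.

Answer: false

Derivation:
s_0={p,q}: X(!p)=False !p=False p=True
s_1={p,r}: X(!p)=True !p=False p=True
s_2={q}: X(!p)=True !p=True p=False
s_3={r,s}: X(!p)=True !p=True p=False
s_4={q,s}: X(!p)=False !p=True p=False
s_5={p,q}: X(!p)=False !p=False p=True
s_6={p,s}: X(!p)=False !p=False p=True
Evaluating at position 5: result = False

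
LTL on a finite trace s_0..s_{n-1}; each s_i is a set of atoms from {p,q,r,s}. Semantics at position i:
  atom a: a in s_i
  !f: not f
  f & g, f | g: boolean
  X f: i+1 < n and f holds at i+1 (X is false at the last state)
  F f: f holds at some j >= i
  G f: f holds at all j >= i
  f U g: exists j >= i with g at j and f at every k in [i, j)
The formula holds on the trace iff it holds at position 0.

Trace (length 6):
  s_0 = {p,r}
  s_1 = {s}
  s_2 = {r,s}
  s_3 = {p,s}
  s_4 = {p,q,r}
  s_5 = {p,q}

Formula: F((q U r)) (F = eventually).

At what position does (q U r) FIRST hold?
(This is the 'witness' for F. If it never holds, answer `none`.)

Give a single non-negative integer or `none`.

s_0={p,r}: (q U r)=True q=False r=True
s_1={s}: (q U r)=False q=False r=False
s_2={r,s}: (q U r)=True q=False r=True
s_3={p,s}: (q U r)=False q=False r=False
s_4={p,q,r}: (q U r)=True q=True r=True
s_5={p,q}: (q U r)=False q=True r=False
F((q U r)) holds; first witness at position 0.

Answer: 0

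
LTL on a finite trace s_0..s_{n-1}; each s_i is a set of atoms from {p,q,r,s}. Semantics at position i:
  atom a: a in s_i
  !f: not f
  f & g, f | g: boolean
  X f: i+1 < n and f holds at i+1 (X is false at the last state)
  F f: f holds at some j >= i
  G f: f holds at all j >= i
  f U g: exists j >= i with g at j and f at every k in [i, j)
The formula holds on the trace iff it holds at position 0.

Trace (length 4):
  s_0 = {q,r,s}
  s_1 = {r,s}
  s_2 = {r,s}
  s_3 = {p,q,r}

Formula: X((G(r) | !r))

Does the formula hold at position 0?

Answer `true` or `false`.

Answer: true

Derivation:
s_0={q,r,s}: X((G(r) | !r))=True (G(r) | !r)=True G(r)=True r=True !r=False
s_1={r,s}: X((G(r) | !r))=True (G(r) | !r)=True G(r)=True r=True !r=False
s_2={r,s}: X((G(r) | !r))=True (G(r) | !r)=True G(r)=True r=True !r=False
s_3={p,q,r}: X((G(r) | !r))=False (G(r) | !r)=True G(r)=True r=True !r=False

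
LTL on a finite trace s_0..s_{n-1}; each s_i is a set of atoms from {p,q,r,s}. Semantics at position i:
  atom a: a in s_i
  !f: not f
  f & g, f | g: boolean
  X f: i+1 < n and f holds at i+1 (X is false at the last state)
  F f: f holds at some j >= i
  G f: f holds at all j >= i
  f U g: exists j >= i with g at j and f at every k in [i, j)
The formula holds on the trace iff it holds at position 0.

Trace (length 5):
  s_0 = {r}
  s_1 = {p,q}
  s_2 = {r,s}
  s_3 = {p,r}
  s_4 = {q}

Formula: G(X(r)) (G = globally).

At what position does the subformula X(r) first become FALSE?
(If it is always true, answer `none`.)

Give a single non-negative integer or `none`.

Answer: 0

Derivation:
s_0={r}: X(r)=False r=True
s_1={p,q}: X(r)=True r=False
s_2={r,s}: X(r)=True r=True
s_3={p,r}: X(r)=False r=True
s_4={q}: X(r)=False r=False
G(X(r)) holds globally = False
First violation at position 0.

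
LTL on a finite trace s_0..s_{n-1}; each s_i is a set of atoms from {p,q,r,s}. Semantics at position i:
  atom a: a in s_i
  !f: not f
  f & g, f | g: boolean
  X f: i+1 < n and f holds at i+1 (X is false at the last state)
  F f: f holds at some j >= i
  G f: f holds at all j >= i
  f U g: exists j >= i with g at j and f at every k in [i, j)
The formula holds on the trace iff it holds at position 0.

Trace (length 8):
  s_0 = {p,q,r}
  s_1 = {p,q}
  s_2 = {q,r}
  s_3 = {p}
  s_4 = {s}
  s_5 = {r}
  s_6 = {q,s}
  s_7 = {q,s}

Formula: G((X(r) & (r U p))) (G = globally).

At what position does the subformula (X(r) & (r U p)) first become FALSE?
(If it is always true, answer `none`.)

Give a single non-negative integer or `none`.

s_0={p,q,r}: (X(r) & (r U p))=False X(r)=False r=True (r U p)=True p=True
s_1={p,q}: (X(r) & (r U p))=True X(r)=True r=False (r U p)=True p=True
s_2={q,r}: (X(r) & (r U p))=False X(r)=False r=True (r U p)=True p=False
s_3={p}: (X(r) & (r U p))=False X(r)=False r=False (r U p)=True p=True
s_4={s}: (X(r) & (r U p))=False X(r)=True r=False (r U p)=False p=False
s_5={r}: (X(r) & (r U p))=False X(r)=False r=True (r U p)=False p=False
s_6={q,s}: (X(r) & (r U p))=False X(r)=False r=False (r U p)=False p=False
s_7={q,s}: (X(r) & (r U p))=False X(r)=False r=False (r U p)=False p=False
G((X(r) & (r U p))) holds globally = False
First violation at position 0.

Answer: 0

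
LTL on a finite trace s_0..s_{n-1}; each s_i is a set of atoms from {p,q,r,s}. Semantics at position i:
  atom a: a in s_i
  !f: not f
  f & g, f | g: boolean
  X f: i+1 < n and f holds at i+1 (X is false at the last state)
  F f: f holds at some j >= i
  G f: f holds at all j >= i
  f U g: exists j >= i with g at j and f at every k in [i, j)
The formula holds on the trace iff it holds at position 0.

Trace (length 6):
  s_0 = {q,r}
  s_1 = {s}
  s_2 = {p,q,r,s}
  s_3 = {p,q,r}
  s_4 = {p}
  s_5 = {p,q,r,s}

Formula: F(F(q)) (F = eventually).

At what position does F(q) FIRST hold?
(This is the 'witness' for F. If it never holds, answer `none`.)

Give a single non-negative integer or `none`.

Answer: 0

Derivation:
s_0={q,r}: F(q)=True q=True
s_1={s}: F(q)=True q=False
s_2={p,q,r,s}: F(q)=True q=True
s_3={p,q,r}: F(q)=True q=True
s_4={p}: F(q)=True q=False
s_5={p,q,r,s}: F(q)=True q=True
F(F(q)) holds; first witness at position 0.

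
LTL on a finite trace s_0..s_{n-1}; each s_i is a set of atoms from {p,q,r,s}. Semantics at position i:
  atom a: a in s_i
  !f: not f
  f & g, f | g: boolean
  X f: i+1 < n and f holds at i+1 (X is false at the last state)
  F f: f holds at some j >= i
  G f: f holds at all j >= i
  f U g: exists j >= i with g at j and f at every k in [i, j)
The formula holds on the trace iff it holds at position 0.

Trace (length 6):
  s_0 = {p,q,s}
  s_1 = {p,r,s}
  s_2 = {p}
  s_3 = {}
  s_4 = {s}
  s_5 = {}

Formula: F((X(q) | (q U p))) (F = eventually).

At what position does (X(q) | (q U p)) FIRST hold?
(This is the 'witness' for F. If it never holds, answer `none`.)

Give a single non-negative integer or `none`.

Answer: 0

Derivation:
s_0={p,q,s}: (X(q) | (q U p))=True X(q)=False q=True (q U p)=True p=True
s_1={p,r,s}: (X(q) | (q U p))=True X(q)=False q=False (q U p)=True p=True
s_2={p}: (X(q) | (q U p))=True X(q)=False q=False (q U p)=True p=True
s_3={}: (X(q) | (q U p))=False X(q)=False q=False (q U p)=False p=False
s_4={s}: (X(q) | (q U p))=False X(q)=False q=False (q U p)=False p=False
s_5={}: (X(q) | (q U p))=False X(q)=False q=False (q U p)=False p=False
F((X(q) | (q U p))) holds; first witness at position 0.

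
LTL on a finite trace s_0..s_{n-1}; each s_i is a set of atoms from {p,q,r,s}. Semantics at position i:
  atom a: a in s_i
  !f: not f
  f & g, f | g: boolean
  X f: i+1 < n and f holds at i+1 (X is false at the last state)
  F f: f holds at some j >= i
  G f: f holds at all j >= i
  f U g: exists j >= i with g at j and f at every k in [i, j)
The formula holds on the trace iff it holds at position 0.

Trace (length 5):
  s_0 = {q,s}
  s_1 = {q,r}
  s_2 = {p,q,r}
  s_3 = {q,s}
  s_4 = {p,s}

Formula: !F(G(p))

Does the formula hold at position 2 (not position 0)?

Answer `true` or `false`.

s_0={q,s}: !F(G(p))=False F(G(p))=True G(p)=False p=False
s_1={q,r}: !F(G(p))=False F(G(p))=True G(p)=False p=False
s_2={p,q,r}: !F(G(p))=False F(G(p))=True G(p)=False p=True
s_3={q,s}: !F(G(p))=False F(G(p))=True G(p)=False p=False
s_4={p,s}: !F(G(p))=False F(G(p))=True G(p)=True p=True
Evaluating at position 2: result = False

Answer: false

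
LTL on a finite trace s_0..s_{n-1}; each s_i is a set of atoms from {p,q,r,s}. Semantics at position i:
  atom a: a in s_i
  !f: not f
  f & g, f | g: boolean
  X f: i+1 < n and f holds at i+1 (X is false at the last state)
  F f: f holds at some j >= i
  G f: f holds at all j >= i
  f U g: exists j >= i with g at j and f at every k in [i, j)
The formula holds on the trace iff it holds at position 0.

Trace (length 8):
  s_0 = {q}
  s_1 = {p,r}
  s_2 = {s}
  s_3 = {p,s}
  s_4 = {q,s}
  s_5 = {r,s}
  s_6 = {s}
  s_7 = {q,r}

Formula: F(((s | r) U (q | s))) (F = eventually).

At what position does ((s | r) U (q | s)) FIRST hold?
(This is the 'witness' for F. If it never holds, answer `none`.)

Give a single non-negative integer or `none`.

s_0={q}: ((s | r) U (q | s))=True (s | r)=False s=False r=False (q | s)=True q=True
s_1={p,r}: ((s | r) U (q | s))=True (s | r)=True s=False r=True (q | s)=False q=False
s_2={s}: ((s | r) U (q | s))=True (s | r)=True s=True r=False (q | s)=True q=False
s_3={p,s}: ((s | r) U (q | s))=True (s | r)=True s=True r=False (q | s)=True q=False
s_4={q,s}: ((s | r) U (q | s))=True (s | r)=True s=True r=False (q | s)=True q=True
s_5={r,s}: ((s | r) U (q | s))=True (s | r)=True s=True r=True (q | s)=True q=False
s_6={s}: ((s | r) U (q | s))=True (s | r)=True s=True r=False (q | s)=True q=False
s_7={q,r}: ((s | r) U (q | s))=True (s | r)=True s=False r=True (q | s)=True q=True
F(((s | r) U (q | s))) holds; first witness at position 0.

Answer: 0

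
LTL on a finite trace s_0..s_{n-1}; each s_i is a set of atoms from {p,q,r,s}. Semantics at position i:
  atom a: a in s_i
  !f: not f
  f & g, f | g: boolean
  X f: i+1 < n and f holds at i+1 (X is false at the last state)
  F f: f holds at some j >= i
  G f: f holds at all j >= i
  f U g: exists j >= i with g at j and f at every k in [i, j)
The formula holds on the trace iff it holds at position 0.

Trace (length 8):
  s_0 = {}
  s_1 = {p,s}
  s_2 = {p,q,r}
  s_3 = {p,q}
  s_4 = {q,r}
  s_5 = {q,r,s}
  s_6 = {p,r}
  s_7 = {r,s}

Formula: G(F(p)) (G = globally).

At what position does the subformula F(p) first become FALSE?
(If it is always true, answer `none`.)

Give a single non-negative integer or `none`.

s_0={}: F(p)=True p=False
s_1={p,s}: F(p)=True p=True
s_2={p,q,r}: F(p)=True p=True
s_3={p,q}: F(p)=True p=True
s_4={q,r}: F(p)=True p=False
s_5={q,r,s}: F(p)=True p=False
s_6={p,r}: F(p)=True p=True
s_7={r,s}: F(p)=False p=False
G(F(p)) holds globally = False
First violation at position 7.

Answer: 7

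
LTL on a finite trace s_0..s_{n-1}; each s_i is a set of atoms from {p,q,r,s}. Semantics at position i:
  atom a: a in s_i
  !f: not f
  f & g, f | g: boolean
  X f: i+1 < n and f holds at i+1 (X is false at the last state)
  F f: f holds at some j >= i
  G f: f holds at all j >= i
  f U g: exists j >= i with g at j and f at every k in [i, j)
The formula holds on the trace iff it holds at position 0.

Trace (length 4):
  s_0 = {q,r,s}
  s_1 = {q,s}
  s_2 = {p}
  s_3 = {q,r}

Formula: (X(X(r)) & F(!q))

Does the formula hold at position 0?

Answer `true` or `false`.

Answer: false

Derivation:
s_0={q,r,s}: (X(X(r)) & F(!q))=False X(X(r))=False X(r)=False r=True F(!q)=True !q=False q=True
s_1={q,s}: (X(X(r)) & F(!q))=True X(X(r))=True X(r)=False r=False F(!q)=True !q=False q=True
s_2={p}: (X(X(r)) & F(!q))=False X(X(r))=False X(r)=True r=False F(!q)=True !q=True q=False
s_3={q,r}: (X(X(r)) & F(!q))=False X(X(r))=False X(r)=False r=True F(!q)=False !q=False q=True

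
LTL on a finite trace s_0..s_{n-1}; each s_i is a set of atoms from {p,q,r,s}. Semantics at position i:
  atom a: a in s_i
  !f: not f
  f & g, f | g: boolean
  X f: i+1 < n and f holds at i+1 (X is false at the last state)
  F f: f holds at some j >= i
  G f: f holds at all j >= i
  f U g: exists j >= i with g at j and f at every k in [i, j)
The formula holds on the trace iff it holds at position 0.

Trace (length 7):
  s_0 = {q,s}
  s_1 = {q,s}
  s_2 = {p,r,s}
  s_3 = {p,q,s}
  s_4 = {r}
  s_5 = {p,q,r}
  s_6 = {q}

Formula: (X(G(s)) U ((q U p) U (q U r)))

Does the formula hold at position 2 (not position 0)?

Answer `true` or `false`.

Answer: true

Derivation:
s_0={q,s}: (X(G(s)) U ((q U p) U (q U r)))=True X(G(s))=False G(s)=False s=True ((q U p) U (q U r))=True (q U p)=True q=True p=False (q U r)=True r=False
s_1={q,s}: (X(G(s)) U ((q U p) U (q U r)))=True X(G(s))=False G(s)=False s=True ((q U p) U (q U r))=True (q U p)=True q=True p=False (q U r)=True r=False
s_2={p,r,s}: (X(G(s)) U ((q U p) U (q U r)))=True X(G(s))=False G(s)=False s=True ((q U p) U (q U r))=True (q U p)=True q=False p=True (q U r)=True r=True
s_3={p,q,s}: (X(G(s)) U ((q U p) U (q U r)))=True X(G(s))=False G(s)=False s=True ((q U p) U (q U r))=True (q U p)=True q=True p=True (q U r)=True r=False
s_4={r}: (X(G(s)) U ((q U p) U (q U r)))=True X(G(s))=False G(s)=False s=False ((q U p) U (q U r))=True (q U p)=False q=False p=False (q U r)=True r=True
s_5={p,q,r}: (X(G(s)) U ((q U p) U (q U r)))=True X(G(s))=False G(s)=False s=False ((q U p) U (q U r))=True (q U p)=True q=True p=True (q U r)=True r=True
s_6={q}: (X(G(s)) U ((q U p) U (q U r)))=False X(G(s))=False G(s)=False s=False ((q U p) U (q U r))=False (q U p)=False q=True p=False (q U r)=False r=False
Evaluating at position 2: result = True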